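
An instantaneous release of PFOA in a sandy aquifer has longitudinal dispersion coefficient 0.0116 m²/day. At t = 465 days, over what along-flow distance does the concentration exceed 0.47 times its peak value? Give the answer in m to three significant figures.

8.07 m

The plume is Gaussian with σ = √(2Dt) = √(2 × 0.0116 × 465) = 3.285 m.
C/C_peak = exp(−Δx²/(2σ²)) = 0.47 ⇒ Δx = σ·√(−2 ln 0.47) = 3.285 × 1.229 = 4.037 m.
Width = 2Δx = 8.07 m.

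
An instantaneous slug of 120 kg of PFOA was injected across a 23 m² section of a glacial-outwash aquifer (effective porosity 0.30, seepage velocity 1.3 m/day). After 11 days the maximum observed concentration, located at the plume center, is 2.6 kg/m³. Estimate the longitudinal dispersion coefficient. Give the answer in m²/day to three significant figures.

0.324 m²/day

At the plume center C_max = M/(n_e·A·√(4πDt)), so D = M²/(4πt·(n_e·A·C_max)²).
n_e·A·C_max = 0.30 × 23 × 2.6 = 17.94 kg/m.
D = 120²/(4π × 11 × 17.94²) = 0.324 m²/day.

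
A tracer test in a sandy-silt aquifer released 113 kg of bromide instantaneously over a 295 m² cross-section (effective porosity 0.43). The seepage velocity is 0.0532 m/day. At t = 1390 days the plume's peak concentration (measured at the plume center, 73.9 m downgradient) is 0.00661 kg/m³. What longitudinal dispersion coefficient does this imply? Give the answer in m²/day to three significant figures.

1.04 m²/day

At the plume center C_max = M/(n_e·A·√(4πDt)), so D = M²/(4πt·(n_e·A·C_max)²).
n_e·A·C_max = 0.43 × 295 × 0.00661 = 0.8385 kg/m.
D = 113²/(4π × 1390 × 0.8385²) = 1.04 m²/day.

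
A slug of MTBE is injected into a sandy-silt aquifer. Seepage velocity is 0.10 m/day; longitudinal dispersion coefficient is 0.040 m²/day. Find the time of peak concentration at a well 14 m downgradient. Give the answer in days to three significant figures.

136 days

For the 1D instantaneous-source solution, setting ∂C/∂t = 0 at fixed x gives v²t² + 2Dt − x² = 0, so t = (√(D² + v²x²) − D)/v².
√(D² + v²x²) = √(0.040² + 0.10² × 14²) = 1.401; v² = 0.01.
t = (1.401 − 0.040)/0.01 = 136 days (vs. the pure-advection estimate x/v = 140 d).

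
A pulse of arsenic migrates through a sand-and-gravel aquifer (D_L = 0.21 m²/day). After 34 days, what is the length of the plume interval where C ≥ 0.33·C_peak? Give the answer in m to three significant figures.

The plume is Gaussian with σ = √(2Dt) = √(2 × 0.21 × 34) = 3.779 m.
C/C_peak = exp(−Δx²/(2σ²)) = 0.33 ⇒ Δx = σ·√(−2 ln 0.33) = 3.779 × 1.489 = 5.627 m.
Width = 2Δx = 11.3 m.

11.3 m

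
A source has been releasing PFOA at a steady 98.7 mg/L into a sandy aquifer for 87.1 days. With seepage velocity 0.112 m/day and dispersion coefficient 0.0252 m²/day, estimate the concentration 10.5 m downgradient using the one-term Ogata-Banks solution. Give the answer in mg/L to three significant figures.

35.6 mg/L

For a continuous step input, C/C₀ ≈ ½·erfc((x−vt)/(2√(Dt))).
vt = 0.112 × 87.1 = 9.7552 m and 2√(Dt) = 2√(0.0252 × 87.1) = 2.963 m.
Argument (x−vt)/(2√(Dt)) = (10.5 − 9.7552)/2.963 = 0.2514; ½·erfc(0.2514) = 0.3611.
C = 98.7 × 0.3611 = 35.6 mg/L.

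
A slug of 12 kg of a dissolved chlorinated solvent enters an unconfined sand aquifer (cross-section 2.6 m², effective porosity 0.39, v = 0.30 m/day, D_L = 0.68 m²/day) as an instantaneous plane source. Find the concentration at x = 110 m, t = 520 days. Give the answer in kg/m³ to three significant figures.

0.0398 kg/m³

For an instantaneous plane source, C(x,t) = M/(n_e·A·√(4πDt)) · exp(−(x−vt)²/(4Dt)), with n_e·A the pore (flow) area.
Plume center vt = 0.30 × 520 = 156 m, so the well at 110 m is 46 m upgradient of the peak.
√(4πDt) = 66.66 m, giving peak height M/(n_e·A·√(4πDt)) = 12/(0.39 × 2.6 × 66.66) = 0.1775 kg/m³.
(x−vt)²/(4Dt) = (-46)²/(4 × 0.68 × 520) = 1.496; exp(−1.496) = 0.2240.
C = 0.1775 × 0.2240 = 0.0398 kg/m³.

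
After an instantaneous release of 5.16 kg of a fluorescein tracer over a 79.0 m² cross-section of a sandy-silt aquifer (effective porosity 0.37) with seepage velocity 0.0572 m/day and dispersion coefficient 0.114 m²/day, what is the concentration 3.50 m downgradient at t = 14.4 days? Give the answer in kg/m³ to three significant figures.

0.0131 kg/m³

For an instantaneous plane source, C(x,t) = M/(n_e·A·√(4πDt)) · exp(−(x−vt)²/(4Dt)), with n_e·A the pore (flow) area.
Plume center vt = 0.0572 × 14.4 = 0.82368 m, so the well at 3.50 m is 2.67632 m downgradient of the peak.
√(4πDt) = 4.542 m, giving peak height M/(n_e·A·√(4πDt)) = 5.16/(0.37 × 79.0 × 4.542) = 0.03887 kg/m³.
(x−vt)²/(4Dt) = (2.67632)²/(4 × 0.114 × 14.4) = 1.091; exp(−1.091) = 0.3359.
C = 0.03887 × 0.3359 = 0.0131 kg/m³.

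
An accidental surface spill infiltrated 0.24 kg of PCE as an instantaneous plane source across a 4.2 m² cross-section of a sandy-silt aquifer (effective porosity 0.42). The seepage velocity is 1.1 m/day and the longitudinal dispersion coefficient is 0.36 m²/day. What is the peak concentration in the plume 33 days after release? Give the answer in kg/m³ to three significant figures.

0.0111 kg/m³

The peak of an instantaneous 1D plume sits at x = vt; there the Gaussian factor is 1 and C_max = M/(n_e·A·√(4πDt)), where n_e·A is the pore area the mass is dissolved in.
√(4πDt) = √(4π × 0.36 × 33) = 12.22 m, so C_max = 0.24/(0.42 × 4.2 × 12.22) = 0.0111 kg/m³.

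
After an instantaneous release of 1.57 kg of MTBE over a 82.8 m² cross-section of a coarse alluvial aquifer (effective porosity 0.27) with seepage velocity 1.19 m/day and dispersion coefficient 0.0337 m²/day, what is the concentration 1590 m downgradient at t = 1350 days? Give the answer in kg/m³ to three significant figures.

0.000658 kg/m³

For an instantaneous plane source, C(x,t) = M/(n_e·A·√(4πDt)) · exp(−(x−vt)²/(4Dt)), with n_e·A the pore (flow) area.
Plume center vt = 1.19 × 1350 = 1606.5 m, so the well at 1590 m is 16.5 m upgradient of the peak.
√(4πDt) = 23.91 m, giving peak height M/(n_e·A·√(4πDt)) = 1.57/(0.27 × 82.8 × 23.91) = 0.002937 kg/m³.
(x−vt)²/(4Dt) = (-16.5)²/(4 × 0.0337 × 1350) = 1.496; exp(−1.496) = 0.2240.
C = 0.002937 × 0.2240 = 0.000658 kg/m³.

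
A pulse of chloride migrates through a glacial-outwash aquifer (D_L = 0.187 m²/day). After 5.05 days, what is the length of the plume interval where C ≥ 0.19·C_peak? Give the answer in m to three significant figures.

5.01 m

The plume is Gaussian with σ = √(2Dt) = √(2 × 0.187 × 5.05) = 1.374 m.
C/C_peak = exp(−Δx²/(2σ²)) = 0.19 ⇒ Δx = σ·√(−2 ln 0.19) = 1.374 × 1.822 = 2.503 m.
Width = 2Δx = 5.01 m.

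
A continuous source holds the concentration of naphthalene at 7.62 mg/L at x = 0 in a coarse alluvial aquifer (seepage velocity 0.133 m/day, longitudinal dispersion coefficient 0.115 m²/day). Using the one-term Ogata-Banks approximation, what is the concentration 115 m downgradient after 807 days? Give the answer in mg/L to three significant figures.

2.19 mg/L

For a continuous step input, C/C₀ ≈ ½·erfc((x−vt)/(2√(Dt))).
vt = 0.133 × 807 = 107.331 m and 2√(Dt) = 2√(0.115 × 807) = 19.27 m.
Argument (x−vt)/(2√(Dt)) = (115 − 107.331)/19.27 = 0.3980; ½·erfc(0.3980) = 0.2868.
C = 7.62 × 0.2868 = 2.19 mg/L.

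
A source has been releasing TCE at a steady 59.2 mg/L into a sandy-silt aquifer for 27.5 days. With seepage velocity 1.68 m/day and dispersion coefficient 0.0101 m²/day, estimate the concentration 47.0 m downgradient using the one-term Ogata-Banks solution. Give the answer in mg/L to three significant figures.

8.38 mg/L

For a continuous step input, C/C₀ ≈ ½·erfc((x−vt)/(2√(Dt))).
vt = 1.68 × 27.5 = 46.2 m and 2√(Dt) = 2√(0.0101 × 27.5) = 1.054 m.
Argument (x−vt)/(2√(Dt)) = (47.0 − 46.2)/1.054 = 0.7590; ½·erfc(0.7590) = 0.1415.
C = 59.2 × 0.1415 = 8.38 mg/L.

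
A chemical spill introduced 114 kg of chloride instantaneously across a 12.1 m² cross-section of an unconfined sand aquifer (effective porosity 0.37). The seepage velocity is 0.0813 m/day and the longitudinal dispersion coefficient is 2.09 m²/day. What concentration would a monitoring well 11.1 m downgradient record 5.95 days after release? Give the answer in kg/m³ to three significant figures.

For an instantaneous plane source, C(x,t) = M/(n_e·A·√(4πDt)) · exp(−(x−vt)²/(4Dt)), with n_e·A the pore (flow) area.
Plume center vt = 0.0813 × 5.95 = 0.483735 m, so the well at 11.1 m is 10.616265 m downgradient of the peak.
√(4πDt) = 12.50 m, giving peak height M/(n_e·A·√(4πDt)) = 114/(0.37 × 12.1 × 12.50) = 2.037 kg/m³.
(x−vt)²/(4Dt) = (10.616265)²/(4 × 2.09 × 5.95) = 2.266; exp(−2.266) = 0.1037.
C = 2.037 × 0.1037 = 0.211 kg/m³.

0.211 kg/m³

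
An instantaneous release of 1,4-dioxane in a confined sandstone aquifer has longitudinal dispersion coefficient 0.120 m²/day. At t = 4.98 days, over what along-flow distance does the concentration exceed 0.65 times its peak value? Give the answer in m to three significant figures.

The plume is Gaussian with σ = √(2Dt) = √(2 × 0.120 × 4.98) = 1.093 m.
C/C_peak = exp(−Δx²/(2σ²)) = 0.65 ⇒ Δx = σ·√(−2 ln 0.65) = 1.093 × 0.9282 = 1.015 m.
Width = 2Δx = 2.03 m.

2.03 m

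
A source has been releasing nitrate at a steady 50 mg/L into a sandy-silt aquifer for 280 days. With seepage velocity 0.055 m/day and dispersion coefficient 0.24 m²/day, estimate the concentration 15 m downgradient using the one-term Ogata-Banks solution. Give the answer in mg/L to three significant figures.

For a continuous step input, C/C₀ ≈ ½·erfc((x−vt)/(2√(Dt))).
vt = 0.055 × 280 = 15.4 m and 2√(Dt) = 2√(0.24 × 280) = 16.40 m.
Argument (x−vt)/(2√(Dt)) = (15 − 15.4)/16.40 = -0.02439; ½·erfc(-0.02439) = 0.5138.
C = 50 × 0.5138 = 25.7 mg/L.

25.7 mg/L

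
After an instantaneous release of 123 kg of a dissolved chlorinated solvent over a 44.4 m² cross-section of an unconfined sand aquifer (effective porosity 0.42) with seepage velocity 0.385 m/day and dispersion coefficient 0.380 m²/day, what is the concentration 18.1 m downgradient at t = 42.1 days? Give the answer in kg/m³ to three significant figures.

0.440 kg/m³

For an instantaneous plane source, C(x,t) = M/(n_e·A·√(4πDt)) · exp(−(x−vt)²/(4Dt)), with n_e·A the pore (flow) area.
Plume center vt = 0.385 × 42.1 = 16.2085 m, so the well at 18.1 m is 1.8915 m downgradient of the peak.
√(4πDt) = 14.18 m, giving peak height M/(n_e·A·√(4πDt)) = 123/(0.42 × 44.4 × 14.18) = 0.4652 kg/m³.
(x−vt)²/(4Dt) = (1.8915)²/(4 × 0.380 × 42.1) = 0.05591; exp(−0.05591) = 0.9456.
C = 0.4652 × 0.9456 = 0.440 kg/m³.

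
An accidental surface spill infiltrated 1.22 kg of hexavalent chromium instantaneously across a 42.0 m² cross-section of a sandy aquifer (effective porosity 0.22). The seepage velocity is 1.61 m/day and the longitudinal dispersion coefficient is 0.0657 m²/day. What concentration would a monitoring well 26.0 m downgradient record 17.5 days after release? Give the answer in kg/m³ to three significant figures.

0.0124 kg/m³

For an instantaneous plane source, C(x,t) = M/(n_e·A·√(4πDt)) · exp(−(x−vt)²/(4Dt)), with n_e·A the pore (flow) area.
Plume center vt = 1.61 × 17.5 = 28.175 m, so the well at 26.0 m is 2.175 m upgradient of the peak.
√(4πDt) = 3.801 m, giving peak height M/(n_e·A·√(4πDt)) = 1.22/(0.22 × 42.0 × 3.801) = 0.03474 kg/m³.
(x−vt)²/(4Dt) = (-2.175)²/(4 × 0.0657 × 17.5) = 1.029; exp(−1.029) = 0.3574.
C = 0.03474 × 0.3574 = 0.0124 kg/m³.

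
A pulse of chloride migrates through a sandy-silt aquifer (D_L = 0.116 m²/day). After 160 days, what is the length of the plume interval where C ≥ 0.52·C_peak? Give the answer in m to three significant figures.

The plume is Gaussian with σ = √(2Dt) = √(2 × 0.116 × 160) = 6.093 m.
C/C_peak = exp(−Δx²/(2σ²)) = 0.52 ⇒ Δx = σ·√(−2 ln 0.52) = 6.093 × 1.144 = 6.970 m.
Width = 2Δx = 13.9 m.

13.9 m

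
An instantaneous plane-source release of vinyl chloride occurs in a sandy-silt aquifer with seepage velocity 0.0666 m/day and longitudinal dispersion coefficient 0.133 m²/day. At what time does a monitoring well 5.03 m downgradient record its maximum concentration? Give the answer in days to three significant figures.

For the 1D instantaneous-source solution, setting ∂C/∂t = 0 at fixed x gives v²t² + 2Dt − x² = 0, so t = (√(D² + v²x²) − D)/v².
√(D² + v²x²) = √(0.133² + 0.0666² × 5.03²) = 0.3604; v² = 0.00443556.
t = (0.3604 − 0.133)/0.00443556 = 51.3 days (vs. the pure-advection estimate x/v = 75.5 d).

51.3 days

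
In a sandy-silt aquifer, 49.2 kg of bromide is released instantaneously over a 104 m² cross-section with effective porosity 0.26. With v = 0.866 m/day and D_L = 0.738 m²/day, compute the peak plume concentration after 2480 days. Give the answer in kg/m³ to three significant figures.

The peak of an instantaneous 1D plume sits at x = vt; there the Gaussian factor is 1 and C_max = M/(n_e·A·√(4πDt)), where n_e·A is the pore area the mass is dissolved in.
√(4πDt) = √(4π × 0.738 × 2480) = 151.7 m, so C_max = 49.2/(0.26 × 104 × 151.7) = 0.0120 kg/m³.

0.0120 kg/m³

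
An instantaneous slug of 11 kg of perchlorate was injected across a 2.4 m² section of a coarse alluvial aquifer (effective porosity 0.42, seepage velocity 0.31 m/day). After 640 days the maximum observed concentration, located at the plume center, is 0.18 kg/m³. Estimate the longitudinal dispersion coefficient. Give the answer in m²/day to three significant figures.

0.457 m²/day

At the plume center C_max = M/(n_e·A·√(4πDt)), so D = M²/(4πt·(n_e·A·C_max)²).
n_e·A·C_max = 0.42 × 2.4 × 0.18 = 0.1814 kg/m.
D = 11²/(4π × 640 × 0.1814²) = 0.457 m²/day.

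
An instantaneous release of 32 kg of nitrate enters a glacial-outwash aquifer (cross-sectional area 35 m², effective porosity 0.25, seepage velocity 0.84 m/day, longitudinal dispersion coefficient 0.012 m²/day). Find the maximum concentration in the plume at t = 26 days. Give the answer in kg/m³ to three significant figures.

The peak of an instantaneous 1D plume sits at x = vt; there the Gaussian factor is 1 and C_max = M/(n_e·A·√(4πDt)), where n_e·A is the pore area the mass is dissolved in.
√(4πDt) = √(4π × 0.012 × 26) = 1.980 m, so C_max = 32/(0.25 × 35 × 1.980) = 1.85 kg/m³.

1.85 kg/m³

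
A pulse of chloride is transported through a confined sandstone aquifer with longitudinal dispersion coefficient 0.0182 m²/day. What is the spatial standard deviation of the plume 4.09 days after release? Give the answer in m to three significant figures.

Dispersive spreading gives a Gaussian with σ² = 2Dt; advection only shifts the center.
σ = √(2 × 0.0182 × 4.09) = 0.386 m.

0.386 m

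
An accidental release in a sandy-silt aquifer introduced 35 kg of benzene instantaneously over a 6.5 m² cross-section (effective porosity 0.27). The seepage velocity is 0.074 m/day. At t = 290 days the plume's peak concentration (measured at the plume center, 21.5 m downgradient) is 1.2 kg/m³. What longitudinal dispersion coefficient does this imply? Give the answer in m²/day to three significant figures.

At the plume center C_max = M/(n_e·A·√(4πDt)), so D = M²/(4πt·(n_e·A·C_max)²).
n_e·A·C_max = 0.27 × 6.5 × 1.2 = 2.106 kg/m.
D = 35²/(4π × 290 × 2.106²) = 0.0758 m²/day.

0.0758 m²/day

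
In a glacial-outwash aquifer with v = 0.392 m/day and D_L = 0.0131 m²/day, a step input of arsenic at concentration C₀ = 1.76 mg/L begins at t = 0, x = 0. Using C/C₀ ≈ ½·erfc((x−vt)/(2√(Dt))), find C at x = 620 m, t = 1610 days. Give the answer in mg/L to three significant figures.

1.68 mg/L

For a continuous step input, C/C₀ ≈ ½·erfc((x−vt)/(2√(Dt))).
vt = 0.392 × 1610 = 631.12 m and 2√(Dt) = 2√(0.0131 × 1610) = 9.185 m.
Argument (x−vt)/(2√(Dt)) = (620 − 631.12)/9.185 = -1.211; ½·erfc(-1.211) = 0.9566.
C = 1.76 × 0.9566 = 1.68 mg/L.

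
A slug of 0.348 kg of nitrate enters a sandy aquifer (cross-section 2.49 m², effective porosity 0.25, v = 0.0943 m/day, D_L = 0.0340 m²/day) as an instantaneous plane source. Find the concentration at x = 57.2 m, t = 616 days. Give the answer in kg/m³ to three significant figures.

0.0341 kg/m³

For an instantaneous plane source, C(x,t) = M/(n_e·A·√(4πDt)) · exp(−(x−vt)²/(4Dt)), with n_e·A the pore (flow) area.
Plume center vt = 0.0943 × 616 = 58.0888 m, so the well at 57.2 m is 0.8888 m upgradient of the peak.
√(4πDt) = 16.22 m, giving peak height M/(n_e·A·√(4πDt)) = 0.348/(0.25 × 2.49 × 16.22) = 0.03447 kg/m³.
(x−vt)²/(4Dt) = (-0.8888)²/(4 × 0.0340 × 616) = 0.009429; exp(−0.009429) = 0.9906.
C = 0.03447 × 0.9906 = 0.0341 kg/m³.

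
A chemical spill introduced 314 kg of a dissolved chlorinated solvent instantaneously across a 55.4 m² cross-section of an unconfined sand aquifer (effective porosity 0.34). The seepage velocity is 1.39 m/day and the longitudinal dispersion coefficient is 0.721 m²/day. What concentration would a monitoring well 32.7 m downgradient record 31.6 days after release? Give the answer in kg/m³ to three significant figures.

0.247 kg/m³

For an instantaneous plane source, C(x,t) = M/(n_e·A·√(4πDt)) · exp(−(x−vt)²/(4Dt)), with n_e·A the pore (flow) area.
Plume center vt = 1.39 × 31.6 = 43.924 m, so the well at 32.7 m is 11.224 m upgradient of the peak.
√(4πDt) = 16.92 m, giving peak height M/(n_e·A·√(4πDt)) = 314/(0.34 × 55.4 × 16.92) = 0.9852 kg/m³.
(x−vt)²/(4Dt) = (-11.224)²/(4 × 0.721 × 31.6) = 1.382; exp(−1.382) = 0.2511.
C = 0.9852 × 0.2511 = 0.247 kg/m³.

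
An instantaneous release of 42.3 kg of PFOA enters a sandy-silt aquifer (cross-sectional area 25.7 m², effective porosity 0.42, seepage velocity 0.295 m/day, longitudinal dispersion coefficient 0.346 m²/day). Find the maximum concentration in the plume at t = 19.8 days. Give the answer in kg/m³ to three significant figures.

The peak of an instantaneous 1D plume sits at x = vt; there the Gaussian factor is 1 and C_max = M/(n_e·A·√(4πDt)), where n_e·A is the pore area the mass is dissolved in.
√(4πDt) = √(4π × 0.346 × 19.8) = 9.278 m, so C_max = 42.3/(0.42 × 25.7 × 9.278) = 0.422 kg/m³.

0.422 kg/m³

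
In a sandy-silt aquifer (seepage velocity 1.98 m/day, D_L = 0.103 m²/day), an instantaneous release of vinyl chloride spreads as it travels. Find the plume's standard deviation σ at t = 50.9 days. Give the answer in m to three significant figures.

3.24 m

Dispersive spreading gives a Gaussian with σ² = 2Dt; advection only shifts the center.
σ = √(2 × 0.103 × 50.9) = 3.24 m.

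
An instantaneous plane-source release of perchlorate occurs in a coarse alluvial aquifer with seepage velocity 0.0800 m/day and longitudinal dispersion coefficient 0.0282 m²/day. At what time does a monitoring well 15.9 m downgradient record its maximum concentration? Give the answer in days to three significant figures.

194 days

For the 1D instantaneous-source solution, setting ∂C/∂t = 0 at fixed x gives v²t² + 2Dt − x² = 0, so t = (√(D² + v²x²) − D)/v².
√(D² + v²x²) = √(0.0282² + 0.0800² × 15.9²) = 1.272; v² = 0.0064.
t = (1.272 − 0.0282)/0.0064 = 194 days (vs. the pure-advection estimate x/v = 199 d).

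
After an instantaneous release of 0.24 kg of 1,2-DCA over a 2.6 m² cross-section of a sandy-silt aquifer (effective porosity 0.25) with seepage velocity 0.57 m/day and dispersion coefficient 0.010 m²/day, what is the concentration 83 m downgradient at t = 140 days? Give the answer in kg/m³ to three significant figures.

For an instantaneous plane source, C(x,t) = M/(n_e·A·√(4πDt)) · exp(−(x−vt)²/(4Dt)), with n_e·A the pore (flow) area.
Plume center vt = 0.57 × 140 = 79.8 m, so the well at 83 m is 3.2 m downgradient of the peak.
√(4πDt) = 4.194 m, giving peak height M/(n_e·A·√(4πDt)) = 0.24/(0.25 × 2.6 × 4.194) = 0.08804 kg/m³.
(x−vt)²/(4Dt) = (3.2)²/(4 × 0.010 × 140) = 1.829; exp(−1.829) = 0.1606.
C = 0.08804 × 0.1606 = 0.0141 kg/m³.

0.0141 kg/m³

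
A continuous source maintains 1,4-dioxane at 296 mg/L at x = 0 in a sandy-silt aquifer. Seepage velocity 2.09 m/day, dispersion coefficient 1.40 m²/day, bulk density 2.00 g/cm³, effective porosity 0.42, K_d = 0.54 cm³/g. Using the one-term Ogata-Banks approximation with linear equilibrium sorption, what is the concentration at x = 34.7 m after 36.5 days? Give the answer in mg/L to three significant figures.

1.87 mg/L

Retardation factor R = 1 + ρ_b·K_d/n = 1 + 2.00 × 0.54/0.42 = 3.571.
Sorption retards both mechanisms: v_R = v/R = 0.5853 m/day, D_R = D/R = 0.3920 m²/day.
v_R·t = 0.5853 × 36.5 = 21.36345 m; 2√(D_R t) = 7.565 m; argument = (34.7 − 21.36345)/7.565 = 1.763.
C = C₀ × ½·erfc(1.763) = 296 × 0.006329 = 1.87 mg/L.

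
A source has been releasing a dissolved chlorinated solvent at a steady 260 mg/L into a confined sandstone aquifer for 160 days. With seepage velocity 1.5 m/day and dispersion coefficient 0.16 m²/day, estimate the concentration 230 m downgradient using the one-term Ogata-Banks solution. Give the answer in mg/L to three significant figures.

239 mg/L

For a continuous step input, C/C₀ ≈ ½·erfc((x−vt)/(2√(Dt))).
vt = 1.5 × 160 = 240 m and 2√(Dt) = 2√(0.16 × 160) = 10.12 m.
Argument (x−vt)/(2√(Dt)) = (230 − 240)/10.12 = -0.9881; ½·erfc(-0.9881) = 0.9189.
C = 260 × 0.9189 = 239 mg/L.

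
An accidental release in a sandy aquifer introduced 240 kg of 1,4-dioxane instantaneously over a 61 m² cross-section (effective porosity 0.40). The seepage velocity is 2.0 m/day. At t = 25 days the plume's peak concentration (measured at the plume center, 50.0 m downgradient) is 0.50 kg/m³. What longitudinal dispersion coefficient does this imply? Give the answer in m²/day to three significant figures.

At the plume center C_max = M/(n_e·A·√(4πDt)), so D = M²/(4πt·(n_e·A·C_max)²).
n_e·A·C_max = 0.40 × 61 × 0.50 = 12.20 kg/m.
D = 240²/(4π × 25 × 12.20²) = 1.23 m²/day.

1.23 m²/day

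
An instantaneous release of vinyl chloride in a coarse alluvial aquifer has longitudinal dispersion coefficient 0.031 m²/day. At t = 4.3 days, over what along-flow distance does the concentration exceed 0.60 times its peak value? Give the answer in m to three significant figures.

1.04 m

The plume is Gaussian with σ = √(2Dt) = √(2 × 0.031 × 4.3) = 0.5163 m.
C/C_peak = exp(−Δx²/(2σ²)) = 0.60 ⇒ Δx = σ·√(−2 ln 0.60) = 0.5163 × 1.011 = 0.5220 m.
Width = 2Δx = 1.04 m.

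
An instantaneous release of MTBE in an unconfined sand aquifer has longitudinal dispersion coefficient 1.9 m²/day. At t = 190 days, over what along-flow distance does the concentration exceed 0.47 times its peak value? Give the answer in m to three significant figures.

66.0 m

The plume is Gaussian with σ = √(2Dt) = √(2 × 1.9 × 190) = 26.87 m.
C/C_peak = exp(−Δx²/(2σ²)) = 0.47 ⇒ Δx = σ·√(−2 ln 0.47) = 26.87 × 1.229 = 33.02 m.
Width = 2Δx = 66.0 m.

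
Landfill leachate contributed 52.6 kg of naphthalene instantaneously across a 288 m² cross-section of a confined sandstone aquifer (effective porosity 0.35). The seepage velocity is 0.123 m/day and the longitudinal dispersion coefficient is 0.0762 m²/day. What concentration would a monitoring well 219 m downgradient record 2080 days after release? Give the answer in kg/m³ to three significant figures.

For an instantaneous plane source, C(x,t) = M/(n_e·A·√(4πDt)) · exp(−(x−vt)²/(4Dt)), with n_e·A the pore (flow) area.
Plume center vt = 0.123 × 2080 = 255.84 m, so the well at 219 m is 36.84 m upgradient of the peak.
√(4πDt) = 44.63 m, giving peak height M/(n_e·A·√(4πDt)) = 52.6/(0.35 × 288 × 44.63) = 0.01169 kg/m³.
(x−vt)²/(4Dt) = (-36.84)²/(4 × 0.0762 × 2080) = 2.141; exp(−2.141) = 0.1175.
C = 0.01169 × 0.1175 = 0.00137 kg/m³.

0.00137 kg/m³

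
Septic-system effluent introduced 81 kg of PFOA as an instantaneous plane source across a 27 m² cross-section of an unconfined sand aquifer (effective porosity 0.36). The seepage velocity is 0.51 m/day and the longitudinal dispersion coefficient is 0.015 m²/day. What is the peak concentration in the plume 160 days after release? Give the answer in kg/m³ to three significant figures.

1.52 kg/m³

The peak of an instantaneous 1D plume sits at x = vt; there the Gaussian factor is 1 and C_max = M/(n_e·A·√(4πDt)), where n_e·A is the pore area the mass is dissolved in.
√(4πDt) = √(4π × 0.015 × 160) = 5.492 m, so C_max = 81/(0.36 × 27 × 5.492) = 1.52 kg/m³.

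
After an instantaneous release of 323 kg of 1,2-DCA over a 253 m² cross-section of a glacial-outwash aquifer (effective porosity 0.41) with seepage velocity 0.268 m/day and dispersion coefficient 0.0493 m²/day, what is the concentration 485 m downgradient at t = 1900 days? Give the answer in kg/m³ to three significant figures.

For an instantaneous plane source, C(x,t) = M/(n_e·A·√(4πDt)) · exp(−(x−vt)²/(4Dt)), with n_e·A the pore (flow) area.
Plume center vt = 0.268 × 1900 = 509.2 m, so the well at 485 m is 24.2 m upgradient of the peak.
√(4πDt) = 34.31 m, giving peak height M/(n_e·A·√(4πDt)) = 323/(0.41 × 253 × 34.31) = 0.09076 kg/m³.
(x−vt)²/(4Dt) = (-24.2)²/(4 × 0.0493 × 1900) = 1.563; exp(−1.563) = 0.2095.
C = 0.09076 × 0.2095 = 0.0190 kg/m³.

0.0190 kg/m³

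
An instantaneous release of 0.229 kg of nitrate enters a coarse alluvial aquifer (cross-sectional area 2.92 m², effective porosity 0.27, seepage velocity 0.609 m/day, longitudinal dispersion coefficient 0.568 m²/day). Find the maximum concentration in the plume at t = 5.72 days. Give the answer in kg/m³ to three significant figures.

The peak of an instantaneous 1D plume sits at x = vt; there the Gaussian factor is 1 and C_max = M/(n_e·A·√(4πDt)), where n_e·A is the pore area the mass is dissolved in.
√(4πDt) = √(4π × 0.568 × 5.72) = 6.390 m, so C_max = 0.229/(0.27 × 2.92 × 6.390) = 0.0455 kg/m³.

0.0455 kg/m³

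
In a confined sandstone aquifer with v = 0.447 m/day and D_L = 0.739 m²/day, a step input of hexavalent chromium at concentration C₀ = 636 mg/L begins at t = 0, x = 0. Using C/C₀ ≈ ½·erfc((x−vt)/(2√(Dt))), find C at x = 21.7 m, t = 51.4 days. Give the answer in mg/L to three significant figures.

355 mg/L

For a continuous step input, C/C₀ ≈ ½·erfc((x−vt)/(2√(Dt))).
vt = 0.447 × 51.4 = 22.9758 m and 2√(Dt) = 2√(0.739 × 51.4) = 12.33 m.
Argument (x−vt)/(2√(Dt)) = (21.7 − 22.9758)/12.33 = -0.1035; ½·erfc(-0.1035) = 0.5582.
C = 636 × 0.5582 = 355 mg/L.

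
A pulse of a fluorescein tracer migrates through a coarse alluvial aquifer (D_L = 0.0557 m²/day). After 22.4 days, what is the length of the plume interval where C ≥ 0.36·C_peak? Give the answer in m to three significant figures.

4.52 m

The plume is Gaussian with σ = √(2Dt) = √(2 × 0.0557 × 22.4) = 1.580 m.
C/C_peak = exp(−Δx²/(2σ²)) = 0.36 ⇒ Δx = σ·√(−2 ln 0.36) = 1.580 × 1.429 = 2.258 m.
Width = 2Δx = 4.52 m.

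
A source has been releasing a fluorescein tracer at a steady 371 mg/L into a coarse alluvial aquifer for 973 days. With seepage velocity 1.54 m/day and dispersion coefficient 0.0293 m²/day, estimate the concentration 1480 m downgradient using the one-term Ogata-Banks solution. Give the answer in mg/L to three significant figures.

For a continuous step input, C/C₀ ≈ ½·erfc((x−vt)/(2√(Dt))).
vt = 1.54 × 973 = 1498.42 m and 2√(Dt) = 2√(0.0293 × 973) = 10.68 m.
Argument (x−vt)/(2√(Dt)) = (1480 − 1498.42)/10.68 = -1.725; ½·erfc(-1.725) = 0.9926.
C = 371 × 0.9926 = 368 mg/L.

368 mg/L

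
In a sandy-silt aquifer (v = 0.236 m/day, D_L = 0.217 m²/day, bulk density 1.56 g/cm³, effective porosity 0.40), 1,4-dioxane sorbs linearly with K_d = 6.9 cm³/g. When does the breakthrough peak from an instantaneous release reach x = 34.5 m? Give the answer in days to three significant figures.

3970 days

Retardation factor R = 1 + ρ_b·K_d/n = 1 + 1.56 × 6.9/0.40 = 27.91.
Sorption retards both mechanisms: v_R = v/R = 0.008456 m/day, D_R = D/R = 0.007775 m²/day.
Peak time from v_R²t² + 2D_R t − x² = 0: t = (√(D_R² + v_R²x²) − D_R)/v_R².
√(D_R² + v_R²x²) = √(0.007775² + 0.008456² × 34.5²) = 0.2918; v_R² = 7.150e-05.
t = (0.2918 − 0.007775)/7.150e-05 = 3970 days.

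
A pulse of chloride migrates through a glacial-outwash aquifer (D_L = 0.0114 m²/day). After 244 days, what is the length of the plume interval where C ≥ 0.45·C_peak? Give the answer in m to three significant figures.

The plume is Gaussian with σ = √(2Dt) = √(2 × 0.0114 × 244) = 2.359 m.
C/C_peak = exp(−Δx²/(2σ²)) = 0.45 ⇒ Δx = σ·√(−2 ln 0.45) = 2.359 × 1.264 = 2.982 m.
Width = 2Δx = 5.96 m.

5.96 m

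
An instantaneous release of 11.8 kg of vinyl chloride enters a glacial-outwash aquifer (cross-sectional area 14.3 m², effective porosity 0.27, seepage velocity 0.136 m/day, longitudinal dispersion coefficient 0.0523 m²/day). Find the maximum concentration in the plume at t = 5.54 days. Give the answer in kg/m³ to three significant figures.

The peak of an instantaneous 1D plume sits at x = vt; there the Gaussian factor is 1 and C_max = M/(n_e·A·√(4πDt)), where n_e·A is the pore area the mass is dissolved in.
√(4πDt) = √(4π × 0.0523 × 5.54) = 1.908 m, so C_max = 11.8/(0.27 × 14.3 × 1.908) = 1.60 kg/m³.

1.60 kg/m³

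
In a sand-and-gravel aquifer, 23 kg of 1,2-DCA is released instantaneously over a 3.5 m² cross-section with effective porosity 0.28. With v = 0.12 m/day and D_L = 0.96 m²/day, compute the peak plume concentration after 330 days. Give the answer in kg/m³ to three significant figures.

0.372 kg/m³

The peak of an instantaneous 1D plume sits at x = vt; there the Gaussian factor is 1 and C_max = M/(n_e·A·√(4πDt)), where n_e·A is the pore area the mass is dissolved in.
√(4πDt) = √(4π × 0.96 × 330) = 63.10 m, so C_max = 23/(0.28 × 3.5 × 63.10) = 0.372 kg/m³.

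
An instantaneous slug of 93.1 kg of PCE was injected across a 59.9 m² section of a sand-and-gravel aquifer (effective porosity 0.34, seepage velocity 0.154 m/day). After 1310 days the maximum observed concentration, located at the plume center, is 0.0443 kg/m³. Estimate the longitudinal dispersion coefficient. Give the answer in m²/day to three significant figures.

0.647 m²/day

At the plume center C_max = M/(n_e·A·√(4πDt)), so D = M²/(4πt·(n_e·A·C_max)²).
n_e·A·C_max = 0.34 × 59.9 × 0.0443 = 0.9022 kg/m.
D = 93.1²/(4π × 1310 × 0.9022²) = 0.647 m²/day.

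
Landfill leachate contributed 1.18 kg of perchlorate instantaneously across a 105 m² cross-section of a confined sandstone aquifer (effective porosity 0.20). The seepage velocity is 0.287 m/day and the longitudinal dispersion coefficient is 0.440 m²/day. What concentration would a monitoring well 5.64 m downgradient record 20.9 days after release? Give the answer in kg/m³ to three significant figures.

0.00521 kg/m³

For an instantaneous plane source, C(x,t) = M/(n_e·A·√(4πDt)) · exp(−(x−vt)²/(4Dt)), with n_e·A the pore (flow) area.
Plume center vt = 0.287 × 20.9 = 5.9983 m, so the well at 5.64 m is 0.3583 m upgradient of the peak.
√(4πDt) = 10.75 m, giving peak height M/(n_e·A·√(4πDt)) = 1.18/(0.20 × 105 × 10.75) = 0.005227 kg/m³.
(x−vt)²/(4Dt) = (-0.3583)²/(4 × 0.440 × 20.9) = 0.003490; exp(−0.003490) = 0.9965.
C = 0.005227 × 0.9965 = 0.00521 kg/m³.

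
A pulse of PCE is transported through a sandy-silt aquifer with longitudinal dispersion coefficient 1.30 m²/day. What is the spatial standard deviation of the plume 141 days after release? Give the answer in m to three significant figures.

Dispersive spreading gives a Gaussian with σ² = 2Dt; advection only shifts the center.
σ = √(2 × 1.30 × 141) = 19.1 m.

19.1 m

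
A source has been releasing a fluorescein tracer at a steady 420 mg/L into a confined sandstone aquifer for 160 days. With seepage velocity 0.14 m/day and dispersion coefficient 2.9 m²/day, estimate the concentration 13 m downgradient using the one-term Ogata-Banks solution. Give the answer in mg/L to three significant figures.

For a continuous step input, C/C₀ ≈ ½·erfc((x−vt)/(2√(Dt))).
vt = 0.14 × 160 = 22.4 m and 2√(Dt) = 2√(2.9 × 160) = 43.08 m.
Argument (x−vt)/(2√(Dt)) = (13 − 22.4)/43.08 = -0.2182; ½·erfc(-0.2182) = 0.6212.
C = 420 × 0.6212 = 261 mg/L.

261 mg/L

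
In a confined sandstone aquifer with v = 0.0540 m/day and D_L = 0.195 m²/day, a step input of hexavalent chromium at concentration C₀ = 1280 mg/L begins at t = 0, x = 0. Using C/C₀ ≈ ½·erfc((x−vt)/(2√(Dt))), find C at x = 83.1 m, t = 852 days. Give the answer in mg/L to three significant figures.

26.8 mg/L

For a continuous step input, C/C₀ ≈ ½·erfc((x−vt)/(2√(Dt))).
vt = 0.0540 × 852 = 46.008 m and 2√(Dt) = 2√(0.195 × 852) = 25.78 m.
Argument (x−vt)/(2√(Dt)) = (83.1 − 46.008)/25.78 = 1.439; ½·erfc(1.439) = 0.02092.
C = 1280 × 0.02092 = 26.8 mg/L.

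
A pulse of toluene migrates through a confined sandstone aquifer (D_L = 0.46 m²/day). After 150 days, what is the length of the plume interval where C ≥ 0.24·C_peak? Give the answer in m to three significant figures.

39.7 m

The plume is Gaussian with σ = √(2Dt) = √(2 × 0.46 × 150) = 11.75 m.
C/C_peak = exp(−Δx²/(2σ²)) = 0.24 ⇒ Δx = σ·√(−2 ln 0.24) = 11.75 × 1.689 = 19.85 m.
Width = 2Δx = 39.7 m.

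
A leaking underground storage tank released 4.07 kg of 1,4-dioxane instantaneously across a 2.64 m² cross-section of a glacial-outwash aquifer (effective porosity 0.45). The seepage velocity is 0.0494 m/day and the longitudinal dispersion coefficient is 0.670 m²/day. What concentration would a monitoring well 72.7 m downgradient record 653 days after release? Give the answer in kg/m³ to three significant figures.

For an instantaneous plane source, C(x,t) = M/(n_e·A·√(4πDt)) · exp(−(x−vt)²/(4Dt)), with n_e·A the pore (flow) area.
Plume center vt = 0.0494 × 653 = 32.2582 m, so the well at 72.7 m is 40.4418 m downgradient of the peak.
√(4πDt) = 74.15 m, giving peak height M/(n_e·A·√(4πDt)) = 4.07/(0.45 × 2.64 × 74.15) = 0.04620 kg/m³.
(x−vt)²/(4Dt) = (40.4418)²/(4 × 0.670 × 653) = 0.9346; exp(−0.9346) = 0.3927.
C = 0.04620 × 0.3927 = 0.0181 kg/m³.

0.0181 kg/m³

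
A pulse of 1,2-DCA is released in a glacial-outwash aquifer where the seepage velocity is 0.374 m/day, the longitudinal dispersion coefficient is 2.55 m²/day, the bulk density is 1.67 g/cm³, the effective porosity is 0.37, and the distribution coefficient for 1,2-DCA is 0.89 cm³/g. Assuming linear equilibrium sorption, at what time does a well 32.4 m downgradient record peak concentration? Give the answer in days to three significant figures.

353 days

Retardation factor R = 1 + ρ_b·K_d/n = 1 + 1.67 × 0.89/0.37 = 5.017.
Sorption retards both mechanisms: v_R = v/R = 0.07455 m/day, D_R = D/R = 0.5083 m²/day.
Peak time from v_R²t² + 2D_R t − x² = 0: t = (√(D_R² + v_R²x²) − D_R)/v_R².
√(D_R² + v_R²x²) = √(0.5083² + 0.07455² × 32.4²) = 2.468; v_R² = 0.005558.
t = (2.468 − 0.5083)/0.005558 = 353 days.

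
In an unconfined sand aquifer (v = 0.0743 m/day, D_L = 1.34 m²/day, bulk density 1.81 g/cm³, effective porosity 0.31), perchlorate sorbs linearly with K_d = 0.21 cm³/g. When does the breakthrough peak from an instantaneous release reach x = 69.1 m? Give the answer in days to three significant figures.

1600 days

Retardation factor R = 1 + ρ_b·K_d/n = 1 + 1.81 × 0.21/0.31 = 2.226.
Sorption retards both mechanisms: v_R = v/R = 0.03338 m/day, D_R = D/R = 0.6020 m²/day.
Peak time from v_R²t² + 2D_R t − x² = 0: t = (√(D_R² + v_R²x²) − D_R)/v_R².
√(D_R² + v_R²x²) = √(0.6020² + 0.03338² × 69.1²) = 2.384; v_R² = 0.001114.
t = (2.384 − 0.6020)/0.001114 = 1600 days.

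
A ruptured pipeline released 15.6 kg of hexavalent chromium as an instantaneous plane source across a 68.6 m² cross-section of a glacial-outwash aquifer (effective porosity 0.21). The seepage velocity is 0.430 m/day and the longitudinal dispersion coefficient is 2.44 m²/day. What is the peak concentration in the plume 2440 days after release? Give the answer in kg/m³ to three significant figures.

0.00396 kg/m³

The peak of an instantaneous 1D plume sits at x = vt; there the Gaussian factor is 1 and C_max = M/(n_e·A·√(4πDt)), where n_e·A is the pore area the mass is dissolved in.
√(4πDt) = √(4π × 2.44 × 2440) = 273.5 m, so C_max = 15.6/(0.21 × 68.6 × 273.5) = 0.00396 kg/m³.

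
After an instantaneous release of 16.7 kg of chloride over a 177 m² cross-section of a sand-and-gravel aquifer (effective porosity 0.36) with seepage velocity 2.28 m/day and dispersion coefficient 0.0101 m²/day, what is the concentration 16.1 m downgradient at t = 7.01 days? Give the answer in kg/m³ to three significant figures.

For an instantaneous plane source, C(x,t) = M/(n_e·A·√(4πDt)) · exp(−(x−vt)²/(4Dt)), with n_e·A the pore (flow) area.
Plume center vt = 2.28 × 7.01 = 15.9828 m, so the well at 16.1 m is 0.1172 m downgradient of the peak.
√(4πDt) = 0.9432 m, giving peak height M/(n_e·A·√(4πDt)) = 16.7/(0.36 × 177 × 0.9432) = 0.2779 kg/m³.
(x−vt)²/(4Dt) = (0.1172)²/(4 × 0.0101 × 7.01) = 0.04850; exp(−0.04850) = 0.9527.
C = 0.2779 × 0.9527 = 0.265 kg/m³.

0.265 kg/m³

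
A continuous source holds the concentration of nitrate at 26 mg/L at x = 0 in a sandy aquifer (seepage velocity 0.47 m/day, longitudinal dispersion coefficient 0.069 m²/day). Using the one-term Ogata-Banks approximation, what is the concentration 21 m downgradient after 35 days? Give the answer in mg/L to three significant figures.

0.499 mg/L

For a continuous step input, C/C₀ ≈ ½·erfc((x−vt)/(2√(Dt))).
vt = 0.47 × 35 = 16.45 m and 2√(Dt) = 2√(0.069 × 35) = 3.108 m.
Argument (x−vt)/(2√(Dt)) = (21 − 16.45)/3.108 = 1.464; ½·erfc(1.464) = 0.01921.
C = 26 × 0.01921 = 0.499 mg/L.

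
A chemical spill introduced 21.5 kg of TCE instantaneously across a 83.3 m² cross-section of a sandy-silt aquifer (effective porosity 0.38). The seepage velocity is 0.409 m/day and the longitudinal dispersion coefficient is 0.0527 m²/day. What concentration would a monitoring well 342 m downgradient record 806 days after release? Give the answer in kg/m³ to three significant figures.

0.0120 kg/m³

For an instantaneous plane source, C(x,t) = M/(n_e·A·√(4πDt)) · exp(−(x−vt)²/(4Dt)), with n_e·A the pore (flow) area.
Plume center vt = 0.409 × 806 = 329.654 m, so the well at 342 m is 12.346 m downgradient of the peak.
√(4πDt) = 23.10 m, giving peak height M/(n_e·A·√(4πDt)) = 21.5/(0.38 × 83.3 × 23.10) = 0.02940 kg/m³.
(x−vt)²/(4Dt) = (12.346)²/(4 × 0.0527 × 806) = 0.8971; exp(−0.8971) = 0.4078.
C = 0.02940 × 0.4078 = 0.0120 kg/m³.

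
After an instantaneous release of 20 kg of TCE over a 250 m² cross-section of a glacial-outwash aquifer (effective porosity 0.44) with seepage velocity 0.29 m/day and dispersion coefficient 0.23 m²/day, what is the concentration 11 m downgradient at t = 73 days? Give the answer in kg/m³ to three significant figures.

0.00268 kg/m³

For an instantaneous plane source, C(x,t) = M/(n_e·A·√(4πDt)) · exp(−(x−vt)²/(4Dt)), with n_e·A the pore (flow) area.
Plume center vt = 0.29 × 73 = 21.17 m, so the well at 11 m is 10.17 m upgradient of the peak.
√(4πDt) = 14.53 m, giving peak height M/(n_e·A·√(4πDt)) = 20/(0.44 × 250 × 14.53) = 0.01251 kg/m³.
(x−vt)²/(4Dt) = (-10.17)²/(4 × 0.23 × 73) = 1.540; exp(−1.540) = 0.2144.
C = 0.01251 × 0.2144 = 0.00268 kg/m³.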